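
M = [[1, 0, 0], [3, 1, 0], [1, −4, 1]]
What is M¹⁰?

[[1, 0, 0], [30, 1, 0], [−530, −40, 1]]

M = I + N where N = [[0, 0, 0], [3, 0, 0], [1, −4, 0]] is strictly lower-triangular, so N³ = 0.
(I + N)¹⁰ = I + 10·N + 45·N² = [[1, 0, 0], [30, 1, 0], [−530, −40, 1]].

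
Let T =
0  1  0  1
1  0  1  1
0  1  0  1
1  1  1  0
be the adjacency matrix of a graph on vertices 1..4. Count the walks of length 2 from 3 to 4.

The number of length-2 walks from vertex 3 to vertex 4 is entry (3,4) of T², where T is the adjacency matrix.
T² = [[2, 1, 2, 1], [1, 3, 1, 2], [2, 1, 2, 1], [1, 2, 1, 3]]

1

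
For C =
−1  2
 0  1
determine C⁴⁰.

C² = I (check: tr C = 0 and det C = −1), so C⁴⁰ = I since 40 is even.

[[1, 0], [0, 1]]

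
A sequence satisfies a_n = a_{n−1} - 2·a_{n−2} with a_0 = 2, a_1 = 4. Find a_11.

With companion matrix C = [[1, -2], [1, 0]], [a_n, a_{n−1}]ᵀ = C·[a_{n−1}, a_{n−2}]ᵀ, so [a_11, a_10]ᵀ = C¹⁰·[a_1, a_0]ᵀ.
C¹⁰ = [[23, 22], [-11, 34]], giving [a_11, a_10]ᵀ = [[136], [24]].

136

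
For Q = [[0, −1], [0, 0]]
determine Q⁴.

Q² = [[0, 0], [0, 0]]
Q³ = [[0, 0], [0, 0]]
Q⁴ = [[0, 0], [0, 0]]

[[0, 0], [0, 0]]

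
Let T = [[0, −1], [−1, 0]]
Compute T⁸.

[[1, 0], [0, 1]]

T² = I (check: tr T = 0 and det T = −1), so T⁸ = I since 8 is even.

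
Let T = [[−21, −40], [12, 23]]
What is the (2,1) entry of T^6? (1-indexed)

tr T = 2 and det T = −3, so the characteristic polynomial is λ² − (2)λ + (−3) with roots −1 and 3.
Eigenvectors give P = [[2, −5], [−1, 3]] with P⁻¹ = [[3, 5], [1, 2]], and T = P·diag(−1, 3)·P⁻¹.
Then T^6 = P·diag(1, 729)·P⁻¹ = [[2, −3645], [−1, 2187]] · [[3, 5], [1, 2]] = [[−3639, −7280], [2184, 4369]].

2184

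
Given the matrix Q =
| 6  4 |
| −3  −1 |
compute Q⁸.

[[25476, 25220], [−18915, −18659]]

tr Q = 5 and det Q = 6, so the characteristic polynomial is λ² − (5)λ + (6) with roots 2 and 3.
Eigenvectors give P = [[−1, 4], [1, −3]] with P⁻¹ = [[3, 4], [1, 1]], and Q = P·diag(2, 3)·P⁻¹.
Then Q⁸ = P·diag(256, 6561)·P⁻¹ = [[−256, 26244], [256, −19683]] · [[3, 4], [1, 1]] = [[25476, 25220], [−18915, −18659]].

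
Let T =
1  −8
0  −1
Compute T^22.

[[1, 0], [0, 1]]

T² = I (check: tr T = 0 and det T = −1), so T^22 = I since 22 is even.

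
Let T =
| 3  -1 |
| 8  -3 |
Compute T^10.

[[1, 0], [0, 1]]

T² = I (check: tr T = 0 and det T = -1), so T^10 = I since 10 is even.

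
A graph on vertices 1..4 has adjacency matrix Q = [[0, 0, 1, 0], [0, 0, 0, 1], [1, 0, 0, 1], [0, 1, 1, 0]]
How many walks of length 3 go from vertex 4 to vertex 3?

3

The number of length-3 walks from vertex 4 to vertex 3 is entry (4,3) of Q³, where Q is the adjacency matrix.
Q² = [[1, 0, 0, 1], [0, 1, 1, 0], [0, 1, 2, 0], [1, 0, 0, 2]]
Q³ = [[0, 1, 2, 0], [1, 0, 0, 2], [2, 0, 0, 3], [0, 2, 3, 0]]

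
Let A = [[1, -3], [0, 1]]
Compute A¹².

A = I + N where N = [[0, -3], [0, 0]] is strictly upper-triangular, so N² = 0.
(I + N)¹² = I + 12·N = [[1, -36], [0, 1]].

[[1, -36], [0, 1]]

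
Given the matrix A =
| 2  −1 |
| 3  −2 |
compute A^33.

A² = I (check: tr A = 0 and det A = −1), so A^33 = A since 33 is odd.

[[2, −1], [3, −2]]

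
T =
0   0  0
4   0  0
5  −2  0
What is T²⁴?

[[0, 0, 0], [0, 0, 0], [0, 0, 0]]

T is strictly triangular, hence nilpotent: T³ = 0, so T²⁴ = 0.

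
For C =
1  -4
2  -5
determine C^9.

[[19681, -39364], [19682, -39365]]

tr C = -4 and det C = 3, so the characteristic polynomial is λ² − (-4)λ + (3) with roots -1 and -3.
Eigenvectors give P = [[2, -1], [1, -1]] with P⁻¹ = [[1, -1], [1, -2]], and C = P·diag(-1, -3)·P⁻¹.
Then C^9 = P·diag(-1, -19683)·P⁻¹ = [[-2, 19683], [-1, 19683]] · [[1, -1], [1, -2]] = [[19681, -39364], [19682, -39365]].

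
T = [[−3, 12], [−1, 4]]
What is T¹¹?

[[−3, 12], [−1, 4]]

T² = T (a projection; rank 1, trace 1), so T¹¹ = T.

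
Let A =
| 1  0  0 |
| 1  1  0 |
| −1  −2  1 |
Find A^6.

A = I + N where N = [[0, 0, 0], [1, 0, 0], [−1, −2, 0]] is strictly lower-triangular, so N^3 = 0.
(I + N)^6 = I + 6·N + 15·N^2 = [[1, 0, 0], [6, 1, 0], [−36, −12, 1]].

[[1, 0, 0], [6, 1, 0], [−36, −12, 1]]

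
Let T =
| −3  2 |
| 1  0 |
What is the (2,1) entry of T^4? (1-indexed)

T^2 = [[11, −6], [−3, 2]]
T^3 = [[−39, 22], [11, −6]]
T^4 = [[139, −78], [−39, 22]]

−39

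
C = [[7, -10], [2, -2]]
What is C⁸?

[[31781, -63050], [12610, -24964]]

tr C = 5 and det C = 6, so the characteristic polynomial is λ² − (5)λ + (6) with roots 3 and 2.
Eigenvectors give P = [[5, 2], [2, 1]] with P⁻¹ = [[1, -2], [-2, 5]], and C = P·diag(3, 2)·P⁻¹.
Then C⁸ = P·diag(6561, 256)·P⁻¹ = [[32805, 512], [13122, 256]] · [[1, -2], [-2, 5]] = [[31781, -63050], [12610, -24964]].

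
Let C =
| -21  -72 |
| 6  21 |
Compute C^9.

[[-137781, -472392], [39366, 137781]]

tr C = 0 and det C = -9, so the characteristic polynomial is λ² − (0)λ + (-9) with roots 3 and -3.
Eigenvectors give P = [[-3, 4], [1, -1]] with P⁻¹ = [[1, 4], [1, 3]], and C = P·diag(3, -3)·P⁻¹.
Then C^9 = P·diag(19683, -19683)·P⁻¹ = [[-59049, -78732], [19683, 19683]] · [[1, 4], [1, 3]] = [[-137781, -472392], [39366, 137781]].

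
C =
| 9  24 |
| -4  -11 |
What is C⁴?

tr C = -2 and det C = -3, so the characteristic polynomial is λ² − (-2)λ + (-3) with roots -3 and 1.
Eigenvectors give P = [[-2, 3], [1, -1]] with P⁻¹ = [[1, 3], [1, 2]], and C = P·diag(-3, 1)·P⁻¹.
Then C⁴ = P·diag(81, 1)·P⁻¹ = [[-162, 3], [81, -1]] · [[1, 3], [1, 2]] = [[-159, -480], [80, 241]].

[[-159, -480], [80, 241]]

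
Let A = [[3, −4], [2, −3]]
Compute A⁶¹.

[[3, −4], [2, −3]]

A² = I (check: tr A = 0 and det A = −1), so A⁶¹ = A since 61 is odd.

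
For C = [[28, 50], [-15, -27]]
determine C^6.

tr C = 1 and det C = -6, so the characteristic polynomial is λ² − (1)λ + (-6) with roots 3 and -2.
Eigenvectors give P = [[-2, -5], [1, 3]] with P⁻¹ = [[-3, -5], [1, 2]], and C = P·diag(3, -2)·P⁻¹.
Then C^6 = P·diag(729, 64)·P⁻¹ = [[-1458, -320], [729, 192]] · [[-3, -5], [1, 2]] = [[4054, 6650], [-1995, -3261]].

[[4054, 6650], [-1995, -3261]]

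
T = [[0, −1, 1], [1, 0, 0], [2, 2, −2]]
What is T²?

[[1, 2, −2], [0, −1, 1], [−2, −6, 6]]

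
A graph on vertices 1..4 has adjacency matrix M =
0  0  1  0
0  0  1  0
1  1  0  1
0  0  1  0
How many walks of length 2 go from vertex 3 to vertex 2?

0

The number of length-2 walks from vertex 3 to vertex 2 is entry (3,2) of M², where M is the adjacency matrix.
M² = [[1, 1, 0, 1], [1, 1, 0, 1], [0, 0, 3, 0], [1, 1, 0, 1]]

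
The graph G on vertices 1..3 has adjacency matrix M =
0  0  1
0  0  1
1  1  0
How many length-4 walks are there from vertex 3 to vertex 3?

The number of length-4 walks from vertex 3 to vertex 3 is entry (3,3) of M⁴, where M is the adjacency matrix.
M² = [[1, 1, 0], [1, 1, 0], [0, 0, 2]]
M³ = [[0, 0, 2], [0, 0, 2], [2, 2, 0]]
M⁴ = [[2, 2, 0], [2, 2, 0], [0, 0, 4]]

4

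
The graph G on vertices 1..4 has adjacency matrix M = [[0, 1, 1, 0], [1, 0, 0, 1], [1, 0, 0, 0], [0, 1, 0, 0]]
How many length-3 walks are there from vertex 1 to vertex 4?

The number of length-3 walks from vertex 1 to vertex 4 is entry (1,4) of M³, where M is the adjacency matrix.
M² = [[2, 0, 0, 1], [0, 2, 1, 0], [0, 1, 1, 0], [1, 0, 0, 1]]
M³ = [[0, 3, 2, 0], [3, 0, 0, 2], [2, 0, 0, 1], [0, 2, 1, 0]]

0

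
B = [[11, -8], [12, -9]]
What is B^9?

[[59051, -39368], [59052, -39369]]

tr B = 2 and det B = -3, so the characteristic polynomial is λ² − (2)λ + (-3) with roots -1 and 3.
Eigenvectors give P = [[-2, 1], [-3, 1]] with P⁻¹ = [[1, -1], [3, -2]], and B = P·diag(-1, 3)·P⁻¹.
Then B^9 = P·diag(-1, 19683)·P⁻¹ = [[2, 19683], [3, 19683]] · [[1, -1], [3, -2]] = [[59051, -39368], [59052, -39369]].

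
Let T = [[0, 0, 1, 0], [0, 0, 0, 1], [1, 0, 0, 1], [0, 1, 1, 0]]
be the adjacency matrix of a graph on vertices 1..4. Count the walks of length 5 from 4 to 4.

0

The number of length-5 walks from vertex 4 to vertex 4 is entry (4,4) of T^5, where T is the adjacency matrix.
T^2 = [[1, 0, 0, 1], [0, 1, 1, 0], [0, 1, 2, 0], [1, 0, 0, 2]]
T^3 = [[0, 1, 2, 0], [1, 0, 0, 2], [2, 0, 0, 3], [0, 2, 3, 0]]
T^4 = [[2, 0, 0, 3], [0, 2, 3, 0], [0, 3, 5, 0], [3, 0, 0, 5]]
T^5 = [[0, 3, 5, 0], [3, 0, 0, 5], [5, 0, 0, 8], [0, 5, 8, 0]]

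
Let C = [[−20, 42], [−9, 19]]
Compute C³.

[[−62, 126], [−27, 55]]

tr C = −1 and det C = −2, so the characteristic polynomial is λ² − (−1)λ + (−2) with roots −2 and 1.
Eigenvectors give P = [[−7, 2], [−3, 1]] with P⁻¹ = [[−1, 2], [−3, 7]], and C = P·diag(−2, 1)·P⁻¹.
Then C³ = P·diag(−8, 1)·P⁻¹ = [[56, 2], [24, 1]] · [[−1, 2], [−3, 7]] = [[−62, 126], [−27, 55]].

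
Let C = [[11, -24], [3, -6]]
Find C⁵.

tr C = 5 and det C = 6, so the characteristic polynomial is λ² − (5)λ + (6) with roots 2 and 3.
Eigenvectors give P = [[-8, 3], [-3, 1]] with P⁻¹ = [[1, -3], [3, -8]], and C = P·diag(2, 3)·P⁻¹.
Then C⁵ = P·diag(32, 243)·P⁻¹ = [[-256, 729], [-96, 243]] · [[1, -3], [3, -8]] = [[1931, -5064], [633, -1656]].

[[1931, -5064], [633, -1656]]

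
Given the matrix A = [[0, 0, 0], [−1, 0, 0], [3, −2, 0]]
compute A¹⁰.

A is strictly triangular, hence nilpotent: A³ = 0, so A¹⁰ = 0.

[[0, 0, 0], [0, 0, 0], [0, 0, 0]]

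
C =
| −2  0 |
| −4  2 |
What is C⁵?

[[−32, 0], [−64, 32]]

tr C = 0 and det C = −4, so the characteristic polynomial is λ² − (0)λ + (−4) with roots 2 and −2.
Eigenvectors give P = [[0, 1], [1, 1]] with P⁻¹ = [[−1, 1], [1, 0]], and C = P·diag(2, −2)·P⁻¹.
Then C⁵ = P·diag(32, −32)·P⁻¹ = [[0, −32], [32, −32]] · [[−1, 1], [1, 0]] = [[−32, 0], [−64, 32]].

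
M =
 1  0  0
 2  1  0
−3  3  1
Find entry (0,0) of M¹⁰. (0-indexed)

M = I + N where N = [[0, 0, 0], [2, 0, 0], [−3, 3, 0]] is strictly lower-triangular, so N³ = 0.
(I + N)¹⁰ = I + 10·N + 45·N² = [[1, 0, 0], [20, 1, 0], [240, 30, 1]].

1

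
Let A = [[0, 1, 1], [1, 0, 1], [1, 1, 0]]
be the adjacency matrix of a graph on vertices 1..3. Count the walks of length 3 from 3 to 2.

The number of length-3 walks from vertex 3 to vertex 2 is entry (3,2) of A³, where A is the adjacency matrix.
A² = [[2, 1, 1], [1, 2, 1], [1, 1, 2]]
A³ = [[2, 3, 3], [3, 2, 3], [3, 3, 2]]

3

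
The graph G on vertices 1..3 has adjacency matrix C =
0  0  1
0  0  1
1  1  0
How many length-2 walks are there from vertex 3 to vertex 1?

The number of length-2 walks from vertex 3 to vertex 1 is entry (3,1) of C², where C is the adjacency matrix.
C² = [[1, 1, 0], [1, 1, 0], [0, 0, 2]]

0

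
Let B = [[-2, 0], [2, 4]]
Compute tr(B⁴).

B² = [[4, 0], [4, 16]]
B³ = [[-8, 0], [24, 64]]
B⁴ = [[16, 0], [80, 256]]

272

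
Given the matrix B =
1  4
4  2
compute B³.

B² = [[17, 12], [12, 20]]
B³ = [[65, 92], [92, 88]]

[[65, 92], [92, 88]]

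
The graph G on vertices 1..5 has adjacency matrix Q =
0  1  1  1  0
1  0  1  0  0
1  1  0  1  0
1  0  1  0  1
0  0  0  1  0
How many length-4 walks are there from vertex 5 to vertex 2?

2

The number of length-4 walks from vertex 5 to vertex 2 is entry (5,2) of Q⁴, where Q is the adjacency matrix.
Q² = [[3, 1, 2, 1, 1], [1, 2, 1, 2, 0], [2, 1, 3, 1, 1], [1, 2, 1, 3, 0], [1, 0, 1, 0, 1]]
Q³ = [[4, 5, 5, 6, 1], [5, 2, 5, 2, 2], [5, 5, 4, 6, 1], [6, 2, 6, 2, 3], [1, 2, 1, 3, 0]]
Q⁴ = [[16, 9, 15, 10, 6], [9, 10, 9, 12, 2], [15, 9, 16, 10, 6], [10, 12, 10, 15, 2], [6, 2, 6, 2, 3]]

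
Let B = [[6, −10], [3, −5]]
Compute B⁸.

[[6, −10], [3, −5]]

B² = B (a projection; rank 1, trace 1), so B⁸ = B.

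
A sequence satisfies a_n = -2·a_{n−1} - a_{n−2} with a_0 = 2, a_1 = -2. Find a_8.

With companion matrix T = [[-2, -1], [1, 0]], [a_n, a_{n−1}]ᵀ = T·[a_{n−1}, a_{n−2}]ᵀ, so [a_8, a_7]ᵀ = T^7·[a_1, a_0]ᵀ.
T^7 = [[-8, -7], [7, 6]], giving [a_8, a_7]ᵀ = [[2], [-2]].

2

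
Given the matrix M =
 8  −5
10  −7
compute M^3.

[[62, −35], [70, −43]]

tr M = 1 and det M = −6, so the characteristic polynomial is λ² − (1)λ + (−6) with roots −2 and 3.
Eigenvectors give P = [[−1, 1], [−2, 1]] with P⁻¹ = [[1, −1], [2, −1]], and M = P·diag(−2, 3)·P⁻¹.
Then M^3 = P·diag(−8, 27)·P⁻¹ = [[8, 27], [16, 27]] · [[1, −1], [2, −1]] = [[62, −35], [70, −43]].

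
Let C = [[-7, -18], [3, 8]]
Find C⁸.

tr C = 1 and det C = -2, so the characteristic polynomial is λ² − (1)λ + (-2) with roots 2 and -1.
Eigenvectors give P = [[-2, 3], [1, -1]] with P⁻¹ = [[1, 3], [1, 2]], and C = P·diag(2, -1)·P⁻¹.
Then C⁸ = P·diag(256, 1)·P⁻¹ = [[-512, 3], [256, -1]] · [[1, 3], [1, 2]] = [[-509, -1530], [255, 766]].

[[-509, -1530], [255, 766]]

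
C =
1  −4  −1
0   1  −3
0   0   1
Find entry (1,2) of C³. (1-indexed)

−12

C = I + N where N = [[0, −4, −1], [0, 0, −3], [0, 0, 0]] is strictly upper-triangular, so N³ = 0.
(I + N)³ = I + 3·N + 3·N² = [[1, −12, 33], [0, 1, −9], [0, 0, 1]].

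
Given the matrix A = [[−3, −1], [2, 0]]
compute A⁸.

[[511, 255], [−510, −254]]

tr A = −3 and det A = 2, so the characteristic polynomial is λ² − (−3)λ + (2) with roots −2 and −1.
Eigenvectors give P = [[−1, −1], [1, 2]] with P⁻¹ = [[−2, −1], [1, 1]], and A = P·diag(−2, −1)·P⁻¹.
Then A⁸ = P·diag(256, 1)·P⁻¹ = [[−256, −1], [256, 2]] · [[−2, −1], [1, 1]] = [[511, 255], [−510, −254]].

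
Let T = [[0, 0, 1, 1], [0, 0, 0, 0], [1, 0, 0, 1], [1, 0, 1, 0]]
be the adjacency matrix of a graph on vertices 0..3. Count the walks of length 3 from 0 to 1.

0

The number of length-3 walks from vertex 0 to vertex 1 is entry (0,1) of T³, where T is the adjacency matrix.
T² = [[2, 0, 1, 1], [0, 0, 0, 0], [1, 0, 2, 1], [1, 0, 1, 2]]
T³ = [[2, 0, 3, 3], [0, 0, 0, 0], [3, 0, 2, 3], [3, 0, 3, 2]]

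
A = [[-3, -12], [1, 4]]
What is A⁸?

A² = A (a projection; rank 1, trace 1), so A⁸ = A.

[[-3, -12], [1, 4]]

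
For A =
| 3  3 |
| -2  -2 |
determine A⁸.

[[3, 3], [-2, -2]]

A² = A (a projection; rank 1, trace 1), so A⁸ = A.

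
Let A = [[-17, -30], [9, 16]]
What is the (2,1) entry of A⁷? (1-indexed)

387

tr A = -1 and det A = -2, so the characteristic polynomial is λ² − (-1)λ + (-2) with roots -2 and 1.
Eigenvectors give P = [[-2, -5], [1, 3]] with P⁻¹ = [[-3, -5], [1, 2]], and A = P·diag(-2, 1)·P⁻¹.
Then A⁷ = P·diag(-128, 1)·P⁻¹ = [[256, -5], [-128, 3]] · [[-3, -5], [1, 2]] = [[-773, -1290], [387, 646]].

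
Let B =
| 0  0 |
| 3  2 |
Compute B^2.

[[0, 0], [6, 4]]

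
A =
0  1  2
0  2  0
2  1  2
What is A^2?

[[4, 4, 4], [0, 4, 0], [4, 6, 8]]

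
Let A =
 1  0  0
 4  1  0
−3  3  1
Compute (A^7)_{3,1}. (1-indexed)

A = I + N where N = [[0, 0, 0], [4, 0, 0], [−3, 3, 0]] is strictly lower-triangular, so N^3 = 0.
(I + N)^7 = I + 7·N + 21·N^2 = [[1, 0, 0], [28, 1, 0], [231, 21, 1]].

231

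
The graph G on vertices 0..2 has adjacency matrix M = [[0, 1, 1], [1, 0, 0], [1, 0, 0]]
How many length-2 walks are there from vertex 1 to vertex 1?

The number of length-2 walks from vertex 1 to vertex 1 is entry (1,1) of M^2, where M is the adjacency matrix.
M^2 = [[2, 0, 0], [0, 1, 1], [0, 1, 1]]

1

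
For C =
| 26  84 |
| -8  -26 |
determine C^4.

tr C = 0 and det C = -4, so the characteristic polynomial is λ² − (0)λ + (-4) with roots -2 and 2.
Eigenvectors give P = [[-3, 7], [1, -2]] with P⁻¹ = [[2, 7], [1, 3]], and C = P·diag(-2, 2)·P⁻¹.
Then C^4 = P·diag(16, 16)·P⁻¹ = [[-48, 112], [16, -32]] · [[2, 7], [1, 3]] = [[16, 0], [0, 16]].

[[16, 0], [0, 16]]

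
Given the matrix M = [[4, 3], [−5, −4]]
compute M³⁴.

M² = I (check: tr M = 0 and det M = −1), so M³⁴ = I since 34 is even.

[[1, 0], [0, 1]]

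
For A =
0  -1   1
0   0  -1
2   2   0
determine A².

[[2, 2, 1], [-2, -2, 0], [0, -2, 0]]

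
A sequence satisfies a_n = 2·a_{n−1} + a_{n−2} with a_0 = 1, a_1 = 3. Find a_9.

3363

With companion matrix T = [[2, 1], [1, 0]], [a_n, a_{n−1}]ᵀ = T·[a_{n−1}, a_{n−2}]ᵀ, so [a_9, a_8]ᵀ = T⁸·[a_1, a_0]ᵀ.
T⁸ = [[985, 408], [408, 169]], giving [a_9, a_8]ᵀ = [[3363], [1393]].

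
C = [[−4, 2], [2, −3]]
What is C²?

[[20, −14], [−14, 13]]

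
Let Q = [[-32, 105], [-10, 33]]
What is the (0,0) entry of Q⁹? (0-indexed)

-121682

tr Q = 1 and det Q = -6, so the characteristic polynomial is λ² − (1)λ + (-6) with roots 3 and -2.
Eigenvectors give P = [[3, -7], [1, -2]] with P⁻¹ = [[-2, 7], [-1, 3]], and Q = P·diag(3, -2)·P⁻¹.
Then Q⁹ = P·diag(19683, -512)·P⁻¹ = [[59049, 3584], [19683, 1024]] · [[-2, 7], [-1, 3]] = [[-121682, 424095], [-40390, 140853]].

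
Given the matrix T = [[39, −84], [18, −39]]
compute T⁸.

tr T = 0 and det T = −9, so the characteristic polynomial is λ² − (0)λ + (−9) with roots −3 and 3.
Eigenvectors give P = [[2, 7], [1, 3]] with P⁻¹ = [[−3, 7], [1, −2]], and T = P·diag(−3, 3)·P⁻¹.
Then T⁸ = P·diag(6561, 6561)·P⁻¹ = [[13122, 45927], [6561, 19683]] · [[−3, 7], [1, −2]] = [[6561, 0], [0, 6561]].

[[6561, 0], [0, 6561]]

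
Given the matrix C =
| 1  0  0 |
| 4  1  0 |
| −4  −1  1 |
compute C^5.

C = I + N where N = [[0, 0, 0], [4, 0, 0], [−4, −1, 0]] is strictly lower-triangular, so N^3 = 0.
(I + N)^5 = I + 5·N + 10·N^2 = [[1, 0, 0], [20, 1, 0], [−60, −5, 1]].

[[1, 0, 0], [20, 1, 0], [−60, −5, 1]]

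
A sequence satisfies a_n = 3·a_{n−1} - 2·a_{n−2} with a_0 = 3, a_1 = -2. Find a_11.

-10232

With companion matrix M = [[3, -2], [1, 0]], [a_n, a_{n−1}]ᵀ = M·[a_{n−1}, a_{n−2}]ᵀ, so [a_11, a_10]ᵀ = M¹⁰·[a_1, a_0]ᵀ.
M¹⁰ = [[2047, -2046], [1023, -1022]], giving [a_11, a_10]ᵀ = [[-10232], [-5112]].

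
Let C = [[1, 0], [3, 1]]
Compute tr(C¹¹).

2

C = I + N where N = [[0, 0], [3, 0]] is strictly lower-triangular, so N² = 0.
(I + N)¹¹ = I + 11·N = [[1, 0], [33, 1]].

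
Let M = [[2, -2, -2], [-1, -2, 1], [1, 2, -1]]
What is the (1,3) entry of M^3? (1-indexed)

M^2 = [[4, -4, -4], [1, 8, -1], [-1, -8, 1]]
M^3 = [[8, -8, -8], [-7, -20, 7], [7, 20, -7]]

-8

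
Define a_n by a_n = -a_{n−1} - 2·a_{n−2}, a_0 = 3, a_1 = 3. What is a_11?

3

With companion matrix A = [[-1, -2], [1, 0]], [a_n, a_{n−1}]ᵀ = A·[a_{n−1}, a_{n−2}]ᵀ, so [a_11, a_10]ᵀ = A^10·[a_1, a_0]ᵀ.
A^10 = [[23, -22], [11, 34]], giving [a_11, a_10]ᵀ = [[3], [135]].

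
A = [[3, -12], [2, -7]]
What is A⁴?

tr A = -4 and det A = 3, so the characteristic polynomial is λ² − (-4)λ + (3) with roots -1 and -3.
Eigenvectors give P = [[-3, -2], [-1, -1]] with P⁻¹ = [[-1, 2], [1, -3]], and A = P·diag(-1, -3)·P⁻¹.
Then A⁴ = P·diag(1, 81)·P⁻¹ = [[-3, -162], [-1, -81]] · [[-1, 2], [1, -3]] = [[-159, 480], [-80, 241]].

[[-159, 480], [-80, 241]]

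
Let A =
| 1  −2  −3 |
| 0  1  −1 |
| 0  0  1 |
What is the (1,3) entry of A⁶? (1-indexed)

A = I + N where N = [[0, −2, −3], [0, 0, −1], [0, 0, 0]] is strictly upper-triangular, so N³ = 0.
(I + N)⁶ = I + 6·N + 15·N² = [[1, −12, 12], [0, 1, −6], [0, 0, 1]].

12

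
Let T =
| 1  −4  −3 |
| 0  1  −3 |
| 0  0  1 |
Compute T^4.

T = I + N where N = [[0, −4, −3], [0, 0, −3], [0, 0, 0]] is strictly upper-triangular, so N^3 = 0.
(I + N)^4 = I + 4·N + 6·N^2 = [[1, −16, 60], [0, 1, −12], [0, 0, 1]].

[[1, −16, 60], [0, 1, −12], [0, 0, 1]]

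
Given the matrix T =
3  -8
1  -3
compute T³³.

T² = I (check: tr T = 0 and det T = -1), so T³³ = T since 33 is odd.

[[3, -8], [1, -3]]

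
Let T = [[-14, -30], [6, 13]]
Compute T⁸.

tr T = -1 and det T = -2, so the characteristic polynomial is λ² − (-1)λ + (-2) with roots -2 and 1.
Eigenvectors give P = [[5, -2], [-2, 1]] with P⁻¹ = [[1, 2], [2, 5]], and T = P·diag(-2, 1)·P⁻¹.
Then T⁸ = P·diag(256, 1)·P⁻¹ = [[1280, -2], [-512, 1]] · [[1, 2], [2, 5]] = [[1276, 2550], [-510, -1019]].

[[1276, 2550], [-510, -1019]]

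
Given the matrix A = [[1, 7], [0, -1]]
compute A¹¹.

[[1, 7], [0, -1]]

A² = I (check: tr A = 0 and det A = -1), so A¹¹ = A since 11 is odd.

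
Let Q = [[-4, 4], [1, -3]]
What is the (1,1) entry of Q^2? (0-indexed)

13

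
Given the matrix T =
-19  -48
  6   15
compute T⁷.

tr T = -4 and det T = 3, so the characteristic polynomial is λ² − (-4)λ + (3) with roots -3 and -1.
Eigenvectors give P = [[3, 8], [-1, -3]] with P⁻¹ = [[3, 8], [-1, -3]], and T = P·diag(-3, -1)·P⁻¹.
Then T⁷ = P·diag(-2187, -1)·P⁻¹ = [[-6561, -8], [2187, 3]] · [[3, 8], [-1, -3]] = [[-19675, -52464], [6558, 17487]].

[[-19675, -52464], [6558, 17487]]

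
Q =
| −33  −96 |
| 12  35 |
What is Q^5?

tr Q = 2 and det Q = −3, so the characteristic polynomial is λ² − (2)λ + (−3) with roots −1 and 3.
Eigenvectors give P = [[−3, −8], [1, 3]] with P⁻¹ = [[−3, −8], [1, 3]], and Q = P·diag(−1, 3)·P⁻¹.
Then Q^5 = P·diag(−1, 243)·P⁻¹ = [[3, −1944], [−1, 729]] · [[−3, −8], [1, 3]] = [[−1953, −5856], [732, 2195]].

[[−1953, −5856], [732, 2195]]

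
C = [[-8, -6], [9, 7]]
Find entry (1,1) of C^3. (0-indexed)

tr C = -1 and det C = -2, so the characteristic polynomial is λ² − (-1)λ + (-2) with roots -2 and 1.
Eigenvectors give P = [[-1, -2], [1, 3]] with P⁻¹ = [[-3, -2], [1, 1]], and C = P·diag(-2, 1)·P⁻¹.
Then C^3 = P·diag(-8, 1)·P⁻¹ = [[8, -2], [-8, 3]] · [[-3, -2], [1, 1]] = [[-26, -18], [27, 19]].

19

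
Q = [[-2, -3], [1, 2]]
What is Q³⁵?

Q² = I (check: tr Q = 0 and det Q = -1), so Q³⁵ = Q since 35 is odd.

[[-2, -3], [1, 2]]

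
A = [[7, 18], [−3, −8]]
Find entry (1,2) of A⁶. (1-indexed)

tr A = −1 and det A = −2, so the characteristic polynomial is λ² − (−1)λ + (−2) with roots −2 and 1.
Eigenvectors give P = [[−2, −3], [1, 1]] with P⁻¹ = [[1, 3], [−1, −2]], and A = P·diag(−2, 1)·P⁻¹.
Then A⁶ = P·diag(64, 1)·P⁻¹ = [[−128, −3], [64, 1]] · [[1, 3], [−1, −2]] = [[−125, −378], [63, 190]].

−378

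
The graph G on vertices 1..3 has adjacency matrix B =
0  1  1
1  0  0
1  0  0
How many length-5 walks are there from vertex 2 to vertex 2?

0

The number of length-5 walks from vertex 2 to vertex 2 is entry (2,2) of B^5, where B is the adjacency matrix.
B^2 = [[2, 0, 0], [0, 1, 1], [0, 1, 1]]
B^3 = [[0, 2, 2], [2, 0, 0], [2, 0, 0]]
B^4 = [[4, 0, 0], [0, 2, 2], [0, 2, 2]]
B^5 = [[0, 4, 4], [4, 0, 0], [4, 0, 0]]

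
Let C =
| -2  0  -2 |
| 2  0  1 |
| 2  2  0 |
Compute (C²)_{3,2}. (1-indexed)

0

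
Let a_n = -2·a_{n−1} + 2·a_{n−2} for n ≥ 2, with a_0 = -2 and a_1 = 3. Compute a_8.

With companion matrix T = [[-2, 2], [1, 0]], [a_n, a_{n−1}]ᵀ = T·[a_{n−1}, a_{n−2}]ᵀ, so [a_8, a_7]ᵀ = T^7·[a_1, a_0]ᵀ.
T^7 = [[-896, 656], [328, -240]], giving [a_8, a_7]ᵀ = [[-4000], [1464]].

-4000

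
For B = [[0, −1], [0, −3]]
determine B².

[[0, 3], [0, 9]]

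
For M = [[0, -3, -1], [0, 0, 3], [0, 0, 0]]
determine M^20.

M is strictly triangular, hence nilpotent: M^3 = 0, so M^20 = 0.

[[0, 0, 0], [0, 0, 0], [0, 0, 0]]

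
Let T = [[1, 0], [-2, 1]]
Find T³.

[[1, 0], [-6, 1]]

T = I + N where N = [[0, 0], [-2, 0]] is strictly lower-triangular, so N² = 0.
(I + N)³ = I + 3·N = [[1, 0], [-6, 1]].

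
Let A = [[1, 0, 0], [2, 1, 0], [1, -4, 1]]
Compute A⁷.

A = I + N where N = [[0, 0, 0], [2, 0, 0], [1, -4, 0]] is strictly lower-triangular, so N³ = 0.
(I + N)⁷ = I + 7·N + 21·N² = [[1, 0, 0], [14, 1, 0], [-161, -28, 1]].

[[1, 0, 0], [14, 1, 0], [-161, -28, 1]]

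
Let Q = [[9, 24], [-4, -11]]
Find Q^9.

tr Q = -2 and det Q = -3, so the characteristic polynomial is λ² − (-2)λ + (-3) with roots 1 and -3.
Eigenvectors give P = [[3, -2], [-1, 1]] with P⁻¹ = [[1, 2], [1, 3]], and Q = P·diag(1, -3)·P⁻¹.
Then Q^9 = P·diag(1, -19683)·P⁻¹ = [[3, 39366], [-1, -19683]] · [[1, 2], [1, 3]] = [[39369, 118104], [-19684, -59051]].

[[39369, 118104], [-19684, -59051]]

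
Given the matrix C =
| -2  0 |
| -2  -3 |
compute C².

[[4, 0], [10, 9]]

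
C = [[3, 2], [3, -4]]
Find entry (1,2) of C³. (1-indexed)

C² = [[15, -2], [-3, 22]]
C³ = [[39, 38], [57, -94]]

38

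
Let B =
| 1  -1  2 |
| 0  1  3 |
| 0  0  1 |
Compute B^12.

B = I + N where N = [[0, -1, 2], [0, 0, 3], [0, 0, 0]] is strictly upper-triangular, so N^3 = 0.
(I + N)^12 = I + 12·N + 66·N^2 = [[1, -12, -174], [0, 1, 36], [0, 0, 1]].

[[1, -12, -174], [0, 1, 36], [0, 0, 1]]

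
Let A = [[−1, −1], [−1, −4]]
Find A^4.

A^2 = [[2, 5], [5, 17]]
A^3 = [[−7, −22], [−22, −73]]
A^4 = [[29, 95], [95, 314]]

[[29, 95], [95, 314]]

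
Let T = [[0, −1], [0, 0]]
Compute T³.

[[0, 0], [0, 0]]

T is strictly triangular, hence nilpotent: T² = 0, so T³ = 0.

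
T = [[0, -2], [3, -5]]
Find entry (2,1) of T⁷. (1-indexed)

tr T = -5 and det T = 6, so the characteristic polynomial is λ² − (-5)λ + (6) with roots -2 and -3.
Eigenvectors give P = [[1, -2], [1, -3]] with P⁻¹ = [[3, -2], [1, -1]], and T = P·diag(-2, -3)·P⁻¹.
Then T⁷ = P·diag(-128, -2187)·P⁻¹ = [[-128, 4374], [-128, 6561]] · [[3, -2], [1, -1]] = [[3990, -4118], [6177, -6305]].

6177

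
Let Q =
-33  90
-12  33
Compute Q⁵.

[[-2673, 7290], [-972, 2673]]

tr Q = 0 and det Q = -9, so the characteristic polynomial is λ² − (0)λ + (-9) with roots 3 and -3.
Eigenvectors give P = [[-5, 3], [-2, 1]] with P⁻¹ = [[1, -3], [2, -5]], and Q = P·diag(3, -3)·P⁻¹.
Then Q⁵ = P·diag(243, -243)·P⁻¹ = [[-1215, -729], [-486, -243]] · [[1, -3], [2, -5]] = [[-2673, 7290], [-972, 2673]].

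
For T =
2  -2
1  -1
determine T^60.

[[2, -2], [1, -1]]

T² = T (a projection; rank 1, trace 1), so T^60 = T.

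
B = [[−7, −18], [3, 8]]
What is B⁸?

tr B = 1 and det B = −2, so the characteristic polynomial is λ² − (1)λ + (−2) with roots 2 and −1.
Eigenvectors give P = [[−2, −3], [1, 1]] with P⁻¹ = [[1, 3], [−1, −2]], and B = P·diag(2, −1)·P⁻¹.
Then B⁸ = P·diag(256, 1)·P⁻¹ = [[−512, −3], [256, 1]] · [[1, 3], [−1, −2]] = [[−509, −1530], [255, 766]].

[[−509, −1530], [255, 766]]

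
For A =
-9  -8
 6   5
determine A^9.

[[-78729, -78728], [59046, 59045]]

tr A = -4 and det A = 3, so the characteristic polynomial is λ² − (-4)λ + (3) with roots -3 and -1.
Eigenvectors give P = [[4, -1], [-3, 1]] with P⁻¹ = [[1, 1], [3, 4]], and A = P·diag(-3, -1)·P⁻¹.
Then A^9 = P·diag(-19683, -1)·P⁻¹ = [[-78732, 1], [59049, -1]] · [[1, 1], [3, 4]] = [[-78729, -78728], [59046, 59045]].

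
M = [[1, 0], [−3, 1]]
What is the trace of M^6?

M = I + N where N = [[0, 0], [−3, 0]] is strictly lower-triangular, so N^2 = 0.
(I + N)^6 = I + 6·N = [[1, 0], [−18, 1]].

2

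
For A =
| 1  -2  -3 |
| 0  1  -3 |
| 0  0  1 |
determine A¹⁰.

A = I + N where N = [[0, -2, -3], [0, 0, -3], [0, 0, 0]] is strictly upper-triangular, so N³ = 0.
(I + N)¹⁰ = I + 10·N + 45·N² = [[1, -20, 240], [0, 1, -30], [0, 0, 1]].

[[1, -20, 240], [0, 1, -30], [0, 0, 1]]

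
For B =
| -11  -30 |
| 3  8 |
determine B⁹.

tr B = -3 and det B = 2, so the characteristic polynomial is λ² − (-3)λ + (2) with roots -1 and -2.
Eigenvectors give P = [[-3, 10], [1, -3]] with P⁻¹ = [[3, 10], [1, 3]], and B = P·diag(-1, -2)·P⁻¹.
Then B⁹ = P·diag(-1, -512)·P⁻¹ = [[3, -5120], [-1, 1536]] · [[3, 10], [1, 3]] = [[-5111, -15330], [1533, 4598]].

[[-5111, -15330], [1533, 4598]]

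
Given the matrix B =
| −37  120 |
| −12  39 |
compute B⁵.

tr B = 2 and det B = −3, so the characteristic polynomial is λ² − (2)λ + (−3) with roots −1 and 3.
Eigenvectors give P = [[10, 3], [3, 1]] with P⁻¹ = [[1, −3], [−3, 10]], and B = P·diag(−1, 3)·P⁻¹.
Then B⁵ = P·diag(−1, 243)·P⁻¹ = [[−10, 729], [−3, 243]] · [[1, −3], [−3, 10]] = [[−2197, 7320], [−732, 2439]].

[[−2197, 7320], [−732, 2439]]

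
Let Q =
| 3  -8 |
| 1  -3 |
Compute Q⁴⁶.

[[1, 0], [0, 1]]

Q² = I (check: tr Q = 0 and det Q = -1), so Q⁴⁶ = I since 46 is even.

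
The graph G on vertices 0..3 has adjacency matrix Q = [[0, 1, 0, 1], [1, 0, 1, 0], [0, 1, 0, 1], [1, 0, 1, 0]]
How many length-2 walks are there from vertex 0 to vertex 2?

2

The number of length-2 walks from vertex 0 to vertex 2 is entry (0,2) of Q^2, where Q is the adjacency matrix.
Q^2 = [[2, 0, 2, 0], [0, 2, 0, 2], [2, 0, 2, 0], [0, 2, 0, 2]]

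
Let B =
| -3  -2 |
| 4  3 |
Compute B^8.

B² = I (check: tr B = 0 and det B = -1), so B^8 = I since 8 is even.

[[1, 0], [0, 1]]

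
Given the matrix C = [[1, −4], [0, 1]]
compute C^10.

C = I + N where N = [[0, −4], [0, 0]] is strictly upper-triangular, so N^2 = 0.
(I + N)^10 = I + 10·N = [[1, −40], [0, 1]].

[[1, −40], [0, 1]]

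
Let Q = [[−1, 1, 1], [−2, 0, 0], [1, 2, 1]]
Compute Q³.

[[−2, 0, 0], [0, −2, 0], [0, 0, −2]]

Q² = [[0, 1, 0], [2, −2, −2], [−4, 3, 2]]
Q³ = [[−2, 0, 0], [0, −2, 0], [0, 0, −2]]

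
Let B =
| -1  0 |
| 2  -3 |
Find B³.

tr B = -4 and det B = 3, so the characteristic polynomial is λ² − (-4)λ + (3) with roots -1 and -3.
Eigenvectors give P = [[-1, 0], [-1, -1]] with P⁻¹ = [[-1, 0], [1, -1]], and B = P·diag(-1, -3)·P⁻¹.
Then B³ = P·diag(-1, -27)·P⁻¹ = [[1, 0], [1, 27]] · [[-1, 0], [1, -1]] = [[-1, 0], [26, -27]].

[[-1, 0], [26, -27]]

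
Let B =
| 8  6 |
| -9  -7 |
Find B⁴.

[[46, 30], [-45, -29]]

tr B = 1 and det B = -2, so the characteristic polynomial is λ² − (1)λ + (-2) with roots 2 and -1.
Eigenvectors give P = [[-1, -2], [1, 3]] with P⁻¹ = [[-3, -2], [1, 1]], and B = P·diag(2, -1)·P⁻¹.
Then B⁴ = P·diag(16, 1)·P⁻¹ = [[-16, -2], [16, 3]] · [[-3, -2], [1, 1]] = [[46, 30], [-45, -29]].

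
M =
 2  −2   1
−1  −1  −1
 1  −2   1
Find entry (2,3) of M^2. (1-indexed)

−1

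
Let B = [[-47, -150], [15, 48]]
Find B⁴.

tr B = 1 and det B = -6, so the characteristic polynomial is λ² − (1)λ + (-6) with roots 3 and -2.
Eigenvectors give P = [[-3, 10], [1, -3]] with P⁻¹ = [[3, 10], [1, 3]], and B = P·diag(3, -2)·P⁻¹.
Then B⁴ = P·diag(81, 16)·P⁻¹ = [[-243, 160], [81, -48]] · [[3, 10], [1, 3]] = [[-569, -1950], [195, 666]].

[[-569, -1950], [195, 666]]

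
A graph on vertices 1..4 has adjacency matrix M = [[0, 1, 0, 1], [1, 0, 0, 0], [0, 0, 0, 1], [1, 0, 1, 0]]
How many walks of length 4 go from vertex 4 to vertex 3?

0

The number of length-4 walks from vertex 4 to vertex 3 is entry (4,3) of M⁴, where M is the adjacency matrix.
M² = [[2, 0, 1, 0], [0, 1, 0, 1], [1, 0, 1, 0], [0, 1, 0, 2]]
M³ = [[0, 2, 0, 3], [2, 0, 1, 0], [0, 1, 0, 2], [3, 0, 2, 0]]
M⁴ = [[5, 0, 3, 0], [0, 2, 0, 3], [3, 0, 2, 0], [0, 3, 0, 5]]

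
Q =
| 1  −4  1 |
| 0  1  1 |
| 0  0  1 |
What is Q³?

[[1, −12, −9], [0, 1, 3], [0, 0, 1]]

Q = I + N where N = [[0, −4, 1], [0, 0, 1], [0, 0, 0]] is strictly upper-triangular, so N³ = 0.
(I + N)³ = I + 3·N + 3·N² = [[1, −12, −9], [0, 1, 3], [0, 0, 1]].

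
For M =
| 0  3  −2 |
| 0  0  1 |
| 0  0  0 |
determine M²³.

[[0, 0, 0], [0, 0, 0], [0, 0, 0]]

M is strictly triangular, hence nilpotent: M³ = 0, so M²³ = 0.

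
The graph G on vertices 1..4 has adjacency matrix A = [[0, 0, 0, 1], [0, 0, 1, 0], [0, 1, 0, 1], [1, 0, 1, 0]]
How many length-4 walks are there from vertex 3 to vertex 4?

0

The number of length-4 walks from vertex 3 to vertex 4 is entry (3,4) of A⁴, where A is the adjacency matrix.
A² = [[1, 0, 1, 0], [0, 1, 0, 1], [1, 0, 2, 0], [0, 1, 0, 2]]
A³ = [[0, 1, 0, 2], [1, 0, 2, 0], [0, 2, 0, 3], [2, 0, 3, 0]]
A⁴ = [[2, 0, 3, 0], [0, 2, 0, 3], [3, 0, 5, 0], [0, 3, 0, 5]]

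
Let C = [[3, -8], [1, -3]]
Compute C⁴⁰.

[[1, 0], [0, 1]]

C² = I (check: tr C = 0 and det C = -1), so C⁴⁰ = I since 40 is even.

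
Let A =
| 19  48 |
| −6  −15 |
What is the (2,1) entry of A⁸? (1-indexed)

tr A = 4 and det A = 3, so the characteristic polynomial is λ² − (4)λ + (3) with roots 1 and 3.
Eigenvectors give P = [[−8, 3], [3, −1]] with P⁻¹ = [[1, 3], [3, 8]], and A = P·diag(1, 3)·P⁻¹.
Then A⁸ = P·diag(1, 6561)·P⁻¹ = [[−8, 19683], [3, −6561]] · [[1, 3], [3, 8]] = [[59041, 157440], [−19680, −52479]].

−19680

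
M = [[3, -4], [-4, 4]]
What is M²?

[[25, -28], [-28, 32]]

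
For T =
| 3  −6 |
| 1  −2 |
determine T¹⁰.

[[3, −6], [1, −2]]

T² = T (a projection; rank 1, trace 1), so T¹⁰ = T.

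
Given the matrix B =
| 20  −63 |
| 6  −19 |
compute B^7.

tr B = 1 and det B = −2, so the characteristic polynomial is λ² − (1)λ + (−2) with roots 2 and −1.
Eigenvectors give P = [[−7, 3], [−2, 1]] with P⁻¹ = [[−1, 3], [−2, 7]], and B = P·diag(2, −1)·P⁻¹.
Then B^7 = P·diag(128, −1)·P⁻¹ = [[−896, −3], [−256, −1]] · [[−1, 3], [−2, 7]] = [[902, −2709], [258, −775]].

[[902, −2709], [258, −775]]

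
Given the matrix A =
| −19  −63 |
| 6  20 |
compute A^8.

[[−1529, −5355], [510, 1786]]

tr A = 1 and det A = −2, so the characteristic polynomial is λ² − (1)λ + (−2) with roots 2 and −1.
Eigenvectors give P = [[−3, 7], [1, −2]] with P⁻¹ = [[2, 7], [1, 3]], and A = P·diag(2, −1)·P⁻¹.
Then A^8 = P·diag(256, 1)·P⁻¹ = [[−768, 7], [256, −2]] · [[2, 7], [1, 3]] = [[−1529, −5355], [510, 1786]].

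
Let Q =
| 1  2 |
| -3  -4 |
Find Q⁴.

[[-29, -30], [45, 46]]

tr Q = -3 and det Q = 2, so the characteristic polynomial is λ² − (-3)λ + (2) with roots -1 and -2.
Eigenvectors give P = [[1, 2], [-1, -3]] with P⁻¹ = [[3, 2], [-1, -1]], and Q = P·diag(-1, -2)·P⁻¹.
Then Q⁴ = P·diag(1, 16)·P⁻¹ = [[1, 32], [-1, -48]] · [[3, 2], [-1, -1]] = [[-29, -30], [45, 46]].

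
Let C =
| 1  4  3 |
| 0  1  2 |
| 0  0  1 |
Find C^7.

[[1, 28, 189], [0, 1, 14], [0, 0, 1]]

C = I + N where N = [[0, 4, 3], [0, 0, 2], [0, 0, 0]] is strictly upper-triangular, so N^3 = 0.
(I + N)^7 = I + 7·N + 21·N^2 = [[1, 28, 189], [0, 1, 14], [0, 0, 1]].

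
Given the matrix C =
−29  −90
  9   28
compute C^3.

[[−89, −270], [27, 82]]

tr C = −1 and det C = −2, so the characteristic polynomial is λ² − (−1)λ + (−2) with roots −2 and 1.
Eigenvectors give P = [[10, 3], [−3, −1]] with P⁻¹ = [[1, 3], [−3, −10]], and C = P·diag(−2, 1)·P⁻¹.
Then C^3 = P·diag(−8, 1)·P⁻¹ = [[−80, 3], [24, −1]] · [[1, 3], [−3, −10]] = [[−89, −270], [27, 82]].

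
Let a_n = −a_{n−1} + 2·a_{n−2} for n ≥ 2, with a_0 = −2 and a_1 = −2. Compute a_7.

−2

With companion matrix A = [[−1, 2], [1, 0]], [a_n, a_{n−1}]ᵀ = A·[a_{n−1}, a_{n−2}]ᵀ, so [a_7, a_6]ᵀ = A⁶·[a_1, a_0]ᵀ.
A⁶ = [[43, −42], [−21, 22]], giving [a_7, a_6]ᵀ = [[−2], [−2]].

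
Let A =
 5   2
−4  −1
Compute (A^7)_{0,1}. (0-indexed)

tr A = 4 and det A = 3, so the characteristic polynomial is λ² − (4)λ + (3) with roots 3 and 1.
Eigenvectors give P = [[1, 1], [−1, −2]] with P⁻¹ = [[2, 1], [−1, −1]], and A = P·diag(3, 1)·P⁻¹.
Then A^7 = P·diag(2187, 1)·P⁻¹ = [[2187, 1], [−2187, −2]] · [[2, 1], [−1, −1]] = [[4373, 2186], [−4372, −2185]].

2186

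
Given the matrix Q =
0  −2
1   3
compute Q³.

tr Q = 3 and det Q = 2, so the characteristic polynomial is λ² − (3)λ + (2) with roots 2 and 1.
Eigenvectors give P = [[−1, 2], [1, −1]] with P⁻¹ = [[1, 2], [1, 1]], and Q = P·diag(2, 1)·P⁻¹.
Then Q³ = P·diag(8, 1)·P⁻¹ = [[−8, 2], [8, −1]] · [[1, 2], [1, 1]] = [[−6, −14], [7, 15]].

[[−6, −14], [7, 15]]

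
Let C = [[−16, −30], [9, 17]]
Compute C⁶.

tr C = 1 and det C = −2, so the characteristic polynomial is λ² − (1)λ + (−2) with roots 2 and −1.
Eigenvectors give P = [[−5, −2], [3, 1]] with P⁻¹ = [[1, 2], [−3, −5]], and C = P·diag(2, −1)·P⁻¹.
Then C⁶ = P·diag(64, 1)·P⁻¹ = [[−320, −2], [192, 1]] · [[1, 2], [−3, −5]] = [[−314, −630], [189, 379]].

[[−314, −630], [189, 379]]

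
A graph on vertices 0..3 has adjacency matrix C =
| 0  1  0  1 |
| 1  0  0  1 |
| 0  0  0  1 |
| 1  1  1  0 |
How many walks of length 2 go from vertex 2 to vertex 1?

1

The number of length-2 walks from vertex 2 to vertex 1 is entry (2,1) of C², where C is the adjacency matrix.
C² = [[2, 1, 1, 1], [1, 2, 1, 1], [1, 1, 1, 0], [1, 1, 0, 3]]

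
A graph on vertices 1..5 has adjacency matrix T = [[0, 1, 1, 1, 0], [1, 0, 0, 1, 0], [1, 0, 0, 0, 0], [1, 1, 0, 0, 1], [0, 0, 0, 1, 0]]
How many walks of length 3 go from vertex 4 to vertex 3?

The number of length-3 walks from vertex 4 to vertex 3 is entry (4,3) of T^3, where T is the adjacency matrix.
T^2 = [[3, 1, 0, 1, 1], [1, 2, 1, 1, 1], [0, 1, 1, 1, 0], [1, 1, 1, 3, 0], [1, 1, 0, 0, 1]]
T^3 = [[2, 4, 3, 5, 1], [4, 2, 1, 4, 1], [3, 1, 0, 1, 1], [5, 4, 1, 2, 3], [1, 1, 1, 3, 0]]

1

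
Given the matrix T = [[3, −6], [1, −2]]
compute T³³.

T² = T (a projection; rank 1, trace 1), so T³³ = T.

[[3, −6], [1, −2]]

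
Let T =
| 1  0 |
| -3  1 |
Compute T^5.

[[1, 0], [-15, 1]]

T = I + N where N = [[0, 0], [-3, 0]] is strictly lower-triangular, so N^2 = 0.
(I + N)^5 = I + 5·N = [[1, 0], [-15, 1]].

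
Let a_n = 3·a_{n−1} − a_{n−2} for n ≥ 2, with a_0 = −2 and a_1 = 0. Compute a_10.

With companion matrix B = [[3, −1], [1, 0]], [a_n, a_{n−1}]ᵀ = B·[a_{n−1}, a_{n−2}]ᵀ, so [a_10, a_9]ᵀ = B^9·[a_1, a_0]ᵀ.
B^9 = [[6765, −2584], [2584, −987]], giving [a_10, a_9]ᵀ = [[5168], [1974]].

5168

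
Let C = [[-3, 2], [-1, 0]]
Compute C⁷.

[[-255, 254], [-127, 126]]

tr C = -3 and det C = 2, so the characteristic polynomial is λ² − (-3)λ + (2) with roots -2 and -1.
Eigenvectors give P = [[2, 1], [1, 1]] with P⁻¹ = [[1, -1], [-1, 2]], and C = P·diag(-2, -1)·P⁻¹.
Then C⁷ = P·diag(-128, -1)·P⁻¹ = [[-256, -1], [-128, -1]] · [[1, -1], [-1, 2]] = [[-255, 254], [-127, 126]].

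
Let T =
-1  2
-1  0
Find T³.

[[3, -2], [1, 2]]

T² = [[-1, -2], [1, -2]]
T³ = [[3, -2], [1, 2]]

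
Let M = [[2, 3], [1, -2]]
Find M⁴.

[[49, 0], [0, 49]]

M² = [[7, 0], [0, 7]]
M³ = [[14, 21], [7, -14]]
M⁴ = [[49, 0], [0, 49]]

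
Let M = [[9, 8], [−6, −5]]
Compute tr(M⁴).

82

tr M = 4 and det M = 3, so the characteristic polynomial is λ² − (4)λ + (3) with roots 3 and 1.
Eigenvectors give P = [[−4, 1], [3, −1]] with P⁻¹ = [[−1, −1], [−3, −4]], and M = P·diag(3, 1)·P⁻¹.
Then M⁴ = P·diag(81, 1)·P⁻¹ = [[−324, 1], [243, −1]] · [[−1, −1], [−3, −4]] = [[321, 320], [−240, −239]].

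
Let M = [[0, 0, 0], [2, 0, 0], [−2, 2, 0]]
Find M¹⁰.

M is strictly triangular, hence nilpotent: M³ = 0, so M¹⁰ = 0.

[[0, 0, 0], [0, 0, 0], [0, 0, 0]]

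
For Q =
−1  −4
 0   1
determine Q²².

Q² = I (check: tr Q = 0 and det Q = −1), so Q²² = I since 22 is even.

[[1, 0], [0, 1]]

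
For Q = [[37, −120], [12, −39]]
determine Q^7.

[[19693, −65640], [6564, −21879]]

tr Q = −2 and det Q = −3, so the characteristic polynomial is λ² − (−2)λ + (−3) with roots 1 and −3.
Eigenvectors give P = [[10, 3], [3, 1]] with P⁻¹ = [[1, −3], [−3, 10]], and Q = P·diag(1, −3)·P⁻¹.
Then Q^7 = P·diag(1, −2187)·P⁻¹ = [[10, −6561], [3, −2187]] · [[1, −3], [−3, 10]] = [[19693, −65640], [6564, −21879]].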